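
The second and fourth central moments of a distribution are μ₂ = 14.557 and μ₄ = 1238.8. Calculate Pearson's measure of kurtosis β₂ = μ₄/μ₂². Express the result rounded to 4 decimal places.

μ₂² = 14.557² = 211.90625
μ₄/μ₂² = 1238.8 / 211.90625 = 5.84598
β₂ ≈ 5.8460

5.8460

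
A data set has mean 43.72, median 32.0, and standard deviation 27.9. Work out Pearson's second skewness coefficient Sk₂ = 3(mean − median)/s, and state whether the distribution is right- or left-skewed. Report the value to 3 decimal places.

1.260, right-skewed

Sk₂ = 3(43.72 − 32.0) / 27.9 = 3 × 11.7200 / 27.9
    = 35.1600 / 27.9 ≈ 1.260
Sk₂ > 0 ⇒ mean > median ⇒ right-skewed (positive skew).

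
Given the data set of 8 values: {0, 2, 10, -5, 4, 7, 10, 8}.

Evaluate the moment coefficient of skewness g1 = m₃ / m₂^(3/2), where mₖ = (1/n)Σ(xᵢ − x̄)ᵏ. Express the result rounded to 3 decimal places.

x̄ = (0 + 2 + 10 - 5 + 4 + 7 + 10 + 8) / 8 = 4.5000
deviations (xᵢ − x̄): -4.5000, -2.5000, 5.5000, -9.5000, -0.5000, 2.5000, 5.5000, 3.5000
Σ(xᵢ − x̄)² = 196.0000 ⇒ m₂ = 196.0000/8 = 24.50000
Σ(xᵢ − x̄)³ = -573.0000 ⇒ m₃ = -573.0000/8 = -71.62500
m₂^(3/2) = 24.50000^(1.5) = 121.26881
g1 = m₃ / m₂^(3/2) = -71.62500 / 121.26881 ≈ -0.591

-0.591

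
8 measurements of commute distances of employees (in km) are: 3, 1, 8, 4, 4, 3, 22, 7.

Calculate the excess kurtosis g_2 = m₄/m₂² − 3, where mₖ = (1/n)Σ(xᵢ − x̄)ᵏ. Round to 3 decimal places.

1.913

x̄ = 6.5000
Σ(xᵢ − x̄)² = 310.0000 ⇒ m₂ = 38.75000
Σ(xᵢ − x̄)⁴ = 59018.5000 ⇒ m₄ = 7377.31250
m₂² = 1501.56250
g_2 = m₄/m₂² − 3 = 4.91309 − 3 ≈ 1.913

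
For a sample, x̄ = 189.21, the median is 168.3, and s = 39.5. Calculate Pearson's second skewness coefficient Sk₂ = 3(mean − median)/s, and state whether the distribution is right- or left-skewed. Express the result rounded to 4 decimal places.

1.5881, right-skewed

Sk₂ = 3(189.21 − 168.3) / 39.5 = 3 × 20.9100 / 39.5
    = 62.7300 / 39.5 ≈ 1.5881
Sk₂ > 0 ⇒ mean > median ⇒ right-skewed (positive skew).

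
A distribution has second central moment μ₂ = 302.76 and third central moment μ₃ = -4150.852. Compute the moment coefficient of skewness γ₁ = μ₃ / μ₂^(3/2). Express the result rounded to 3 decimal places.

-0.788

σ = √μ₂ = √302.76 = 17.40000
σ³ = μ₂^(3/2) = 5268.02400
γ₁ = μ₃/σ³ = -4150.852 / 5268.02400 ≈ -0.788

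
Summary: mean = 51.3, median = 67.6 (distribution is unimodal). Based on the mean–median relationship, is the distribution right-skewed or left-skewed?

mean − median = 51.3 − 67.6 = -16.3
mean < median ⇒ the longer tail is on the left ⇒ left-skewed (negatively skewed).

left-skewed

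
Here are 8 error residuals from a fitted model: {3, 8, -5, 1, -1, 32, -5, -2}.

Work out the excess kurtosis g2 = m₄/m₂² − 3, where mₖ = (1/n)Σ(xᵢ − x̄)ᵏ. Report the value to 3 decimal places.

x̄ = 3.8750
Σ(xᵢ − x̄)² = 1032.8750 ⇒ m₂ = 129.10938
Σ(xᵢ − x̄)⁴ = 640228.3379 ⇒ m₄ = 80028.54224
m₂² = 16669.23071
g2 = m₄/m₂² − 3 = 4.80097 − 3 ≈ 1.801

1.801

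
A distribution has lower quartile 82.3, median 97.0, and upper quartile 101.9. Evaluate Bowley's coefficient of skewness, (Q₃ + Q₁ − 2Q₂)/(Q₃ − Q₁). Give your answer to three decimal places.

numerator: Q₃ + Q₁ − 2Q₂ = 101.9 + 82.3 − 2×97.0 = -9.8000
denominator: Q₃ − Q₁ = 101.9 − 82.3 = 19.6000
Bowley skewness = -9.8000 / 19.6000 ≈ -0.500

-0.500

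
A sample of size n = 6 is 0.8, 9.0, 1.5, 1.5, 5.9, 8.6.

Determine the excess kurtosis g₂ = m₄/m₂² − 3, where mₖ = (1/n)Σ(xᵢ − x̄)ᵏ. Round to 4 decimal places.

-1.7571

x̄ = 4.5500
Σ(xᵢ − x̄)² = 70.6950 ⇒ m₂ = 11.78250
Σ(xᵢ − x̄)⁴ = 1035.3294 ⇒ m₄ = 172.55491
m₂² = 138.82731
g₂ = m₄/m₂² − 3 = 1.24295 − 3 ≈ -1.7571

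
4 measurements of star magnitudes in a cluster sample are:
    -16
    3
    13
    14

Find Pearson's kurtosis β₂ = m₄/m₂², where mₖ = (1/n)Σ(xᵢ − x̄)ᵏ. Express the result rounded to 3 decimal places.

x̄ = 3.5000
Σ(xᵢ − x̄)² = 581.0000 ⇒ m₂ = 145.25000
Σ(xᵢ − x̄)⁴ = 164890.2500 ⇒ m₄ = 41222.56250
m₂² = 21097.56250
β₂ = m₄/m₂² = 41222.56250 / 21097.56250 ≈ 1.954

1.954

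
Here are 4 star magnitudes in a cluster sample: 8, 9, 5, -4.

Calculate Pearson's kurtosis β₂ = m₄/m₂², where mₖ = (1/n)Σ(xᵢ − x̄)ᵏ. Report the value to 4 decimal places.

x̄ = 4.5000
Σ(xᵢ − x̄)² = 105.0000 ⇒ m₂ = 26.25000
Σ(xᵢ − x̄)⁴ = 5780.2500 ⇒ m₄ = 1445.06250
m₂² = 689.06250
β₂ = m₄/m₂² = 1445.06250 / 689.06250 ≈ 2.0971

2.0971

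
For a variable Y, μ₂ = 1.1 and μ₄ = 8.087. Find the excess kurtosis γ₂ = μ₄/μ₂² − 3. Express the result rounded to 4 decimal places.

μ₂² = 1.1² = 1.21000
μ₄/μ₂² = 8.087 / 1.21000 = 6.68347
γ₂ = 6.68347 − 3 ≈ 3.6835

3.6835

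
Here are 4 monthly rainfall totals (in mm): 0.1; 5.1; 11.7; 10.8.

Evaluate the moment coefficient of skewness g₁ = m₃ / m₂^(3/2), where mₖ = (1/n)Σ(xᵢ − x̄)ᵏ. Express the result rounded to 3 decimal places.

x̄ = (0.1 + 5.1 + 11.7 + 10.8) / 4 = 6.9250
deviations (xᵢ − x̄): -6.8250, -1.8250, 4.7750, 3.8750
Σ(xᵢ − x̄)² = 87.7275 ⇒ m₂ = 87.7275/4 = 21.93188
Σ(xᵢ − x̄)³ = -156.9326 ⇒ m₃ = -156.9326/4 = -39.23316
m₂^(3/2) = 21.93188^(1.5) = 102.71022
g₁ = m₃ / m₂^(3/2) = -39.23316 / 102.71022 ≈ -0.382

-0.382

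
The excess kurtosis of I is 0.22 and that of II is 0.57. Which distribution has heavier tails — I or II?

II

Higher excess kurtosis ⇒ heavier tails relative to the normal distribution.
0.22 vs 0.57: the larger is 0.57, so II has heavier tails.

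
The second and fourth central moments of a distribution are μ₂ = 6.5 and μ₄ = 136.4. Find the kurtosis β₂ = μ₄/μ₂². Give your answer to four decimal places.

μ₂² = 6.5² = 42.25000
μ₄/μ₂² = 136.4 / 42.25000 = 3.22840
β₂ ≈ 3.2284

3.2284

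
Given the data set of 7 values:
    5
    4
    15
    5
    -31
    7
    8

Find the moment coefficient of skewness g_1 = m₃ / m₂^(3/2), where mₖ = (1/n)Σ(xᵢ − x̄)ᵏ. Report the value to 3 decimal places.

-1.765

x̄ = (5 + 4 + 15 + 5 - 31 + 7 + 8) / 7 = 1.8571
deviations (xᵢ − x̄): 3.1429, 2.1429, 13.1429, 3.1429, -32.8571, 5.1429, 6.1429
Σ(xᵢ − x̄)² = 1340.8571 ⇒ m₂ = 1340.8571/7 = 191.55102
Σ(xᵢ − x̄)³ = -32762.3265 ⇒ m₃ = -32762.3265/7 = -4680.33236
m₂^(3/2) = 191.55102^(1.5) = 2651.10363
g_1 = m₃ / m₂^(3/2) = -4680.33236 / 2651.10363 ≈ -1.765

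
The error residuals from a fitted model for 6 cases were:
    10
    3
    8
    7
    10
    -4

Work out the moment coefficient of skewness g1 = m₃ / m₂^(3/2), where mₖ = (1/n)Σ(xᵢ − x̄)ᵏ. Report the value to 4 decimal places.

x̄ = (10 + 3 + 8 + 7 + 10 - 4) / 6 = 5.6667
deviations (xᵢ − x̄): 4.3333, -2.6667, 2.3333, 1.3333, 4.3333, -9.6667
Σ(xᵢ − x̄)² = 145.3333 ⇒ m₂ = 145.3333/6 = 24.22222
Σ(xᵢ − x̄)³ = -744.4444 ⇒ m₃ = -744.4444/6 = -124.07407
m₂^(3/2) = 24.22222^(1.5) = 119.21228
g1 = m₃ / m₂^(3/2) = -124.07407 / 119.21228 ≈ -1.0408

-1.0408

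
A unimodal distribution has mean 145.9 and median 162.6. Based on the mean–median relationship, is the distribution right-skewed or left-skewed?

mean − median = 145.9 − 162.6 = -16.7
mean < median ⇒ the longer tail is on the left ⇒ left-skewed (negatively skewed).

left-skewed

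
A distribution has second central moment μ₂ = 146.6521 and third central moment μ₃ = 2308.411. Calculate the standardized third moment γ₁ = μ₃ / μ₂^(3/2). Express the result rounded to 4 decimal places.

σ = √μ₂ = √146.6521 = 12.11000
σ³ = μ₂^(3/2) = 1775.95693
γ₁ = μ₃/σ³ = 2308.411 / 1775.95693 ≈ 1.2998

1.2998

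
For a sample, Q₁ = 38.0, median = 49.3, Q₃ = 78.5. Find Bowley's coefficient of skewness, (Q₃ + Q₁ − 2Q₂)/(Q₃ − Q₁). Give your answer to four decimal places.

numerator: Q₃ + Q₁ − 2Q₂ = 78.5 + 38.0 − 2×49.3 = 17.9000
denominator: Q₃ − Q₁ = 78.5 − 38.0 = 40.5000
Bowley skewness = 17.9000 / 40.5000 ≈ 0.4420

0.4420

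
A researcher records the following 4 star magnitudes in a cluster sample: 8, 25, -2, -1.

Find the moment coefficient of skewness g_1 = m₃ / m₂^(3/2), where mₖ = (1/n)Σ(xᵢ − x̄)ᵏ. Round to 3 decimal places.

0.766

x̄ = (8 + 25 - 2 - 1) / 4 = 7.5000
deviations (xᵢ − x̄): 0.5000, 17.5000, -9.5000, -8.5000
Σ(xᵢ − x̄)² = 469.0000 ⇒ m₂ = 469.0000/4 = 117.25000
Σ(xᵢ − x̄)³ = 3888.0000 ⇒ m₃ = 3888.0000/4 = 972.00000
m₂^(3/2) = 117.25000^(1.5) = 1269.60691
g_1 = m₃ / m₂^(3/2) = 972.00000 / 1269.60691 ≈ 0.766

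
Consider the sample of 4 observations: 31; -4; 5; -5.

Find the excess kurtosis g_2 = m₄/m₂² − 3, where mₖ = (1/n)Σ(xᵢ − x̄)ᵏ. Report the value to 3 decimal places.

x̄ = 6.7500
Σ(xᵢ − x̄)² = 844.7500 ⇒ m₂ = 211.18750
Σ(xᵢ − x̄)⁴ = 378242.8281 ⇒ m₄ = 94560.70703
m₂² = 44600.16016
g_2 = m₄/m₂² − 3 = 2.12019 − 3 ≈ -0.880

-0.880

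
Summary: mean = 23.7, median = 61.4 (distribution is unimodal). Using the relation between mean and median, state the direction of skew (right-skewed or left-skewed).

mean − median = 23.7 − 61.4 = -37.7
mean < median ⇒ the longer tail is on the left ⇒ left-skewed (negatively skewed).

left-skewed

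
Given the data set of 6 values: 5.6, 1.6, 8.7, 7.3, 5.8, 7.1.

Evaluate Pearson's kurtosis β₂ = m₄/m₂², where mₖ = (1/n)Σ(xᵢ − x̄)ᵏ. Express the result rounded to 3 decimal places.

2.959

x̄ = 6.0167
Σ(xᵢ − x̄)² = 29.7483 ⇒ m₂ = 4.95806
Σ(xᵢ − x̄)⁴ = 436.4870 ⇒ m₄ = 72.74784
m₂² = 24.58231
β₂ = m₄/m₂² = 72.74784 / 24.58231 ≈ 2.959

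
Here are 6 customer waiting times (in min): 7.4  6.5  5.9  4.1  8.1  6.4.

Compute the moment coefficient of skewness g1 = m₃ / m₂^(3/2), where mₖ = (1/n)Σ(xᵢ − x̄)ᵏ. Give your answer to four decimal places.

-0.5386

x̄ = (7.4 + 6.5 + 5.9 + 4.1 + 8.1 + 6.4) / 6 = 6.4000
deviations (xᵢ − x̄): 1.0000, 0.1000, -0.5000, -2.3000, 1.7000, 0.0000
Σ(xᵢ − x̄)² = 9.4400 ⇒ m₂ = 9.4400/6 = 1.57333
Σ(xᵢ − x̄)³ = -6.3780 ⇒ m₃ = -6.3780/6 = -1.06300
m₂^(3/2) = 1.57333^(1.5) = 1.97347
g1 = m₃ / m₂^(3/2) = -1.06300 / 1.97347 ≈ -0.5386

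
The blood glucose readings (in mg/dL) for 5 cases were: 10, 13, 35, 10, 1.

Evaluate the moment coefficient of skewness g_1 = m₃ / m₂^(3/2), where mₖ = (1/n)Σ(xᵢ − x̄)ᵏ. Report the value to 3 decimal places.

1.004

x̄ = (10 + 13 + 35 + 10 + 1) / 5 = 13.8000
deviations (xᵢ − x̄): -3.8000, -0.8000, 21.2000, -3.8000, -12.8000
Σ(xᵢ − x̄)² = 642.8000 ⇒ m₂ = 642.8000/5 = 128.56000
Σ(xᵢ − x̄)³ = 7320.7200 ⇒ m₃ = 7320.7200/5 = 1464.14400
m₂^(3/2) = 128.56000^(1.5) = 1457.66859
g_1 = m₃ / m₂^(3/2) = 1464.14400 / 1457.66859 ≈ 1.004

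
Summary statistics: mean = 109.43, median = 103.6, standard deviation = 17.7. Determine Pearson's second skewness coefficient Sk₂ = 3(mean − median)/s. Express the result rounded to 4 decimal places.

Sk₂ = 3(109.43 − 103.6) / 17.7 = 3 × 5.8300 / 17.7
    = 17.4900 / 17.7 ≈ 0.9881

0.9881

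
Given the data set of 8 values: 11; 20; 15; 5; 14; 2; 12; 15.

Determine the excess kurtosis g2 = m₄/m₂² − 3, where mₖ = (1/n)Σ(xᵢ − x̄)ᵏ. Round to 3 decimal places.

-0.693

x̄ = 11.7500
Σ(xᵢ − x̄)² = 235.5000 ⇒ m₂ = 29.43750
Σ(xᵢ − x̄)⁴ = 15994.4063 ⇒ m₄ = 1999.30078
m₂² = 866.56641
g2 = m₄/m₂² − 3 = 2.30715 − 3 ≈ -0.693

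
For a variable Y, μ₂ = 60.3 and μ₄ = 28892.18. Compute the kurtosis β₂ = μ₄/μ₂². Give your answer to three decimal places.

7.946

μ₂² = 60.3² = 3636.09000
μ₄/μ₂² = 28892.18 / 3636.09000 = 7.94595
β₂ ≈ 7.946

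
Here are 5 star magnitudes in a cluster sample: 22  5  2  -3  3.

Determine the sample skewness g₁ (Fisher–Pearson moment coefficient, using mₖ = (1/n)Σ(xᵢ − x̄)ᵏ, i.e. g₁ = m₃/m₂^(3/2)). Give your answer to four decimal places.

1.1302

x̄ = (22 + 5 + 2 - 3 + 3) / 5 = 5.8000
deviations (xᵢ − x̄): 16.2000, -0.8000, -3.8000, -8.8000, -2.8000
Σ(xᵢ − x̄)² = 362.8000 ⇒ m₂ = 362.8000/5 = 72.56000
Σ(xᵢ − x̄)³ = 3492.7200 ⇒ m₃ = 3492.7200/5 = 698.54400
m₂^(3/2) = 72.56000^(1.5) = 618.08174
g₁ = m₃ / m₂^(3/2) = 698.54400 / 618.08174 ≈ 1.1302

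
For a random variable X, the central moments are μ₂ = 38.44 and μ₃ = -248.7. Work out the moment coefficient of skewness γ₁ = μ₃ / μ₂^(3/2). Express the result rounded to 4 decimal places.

-1.0435

σ = √μ₂ = √38.44 = 6.20000
σ³ = μ₂^(3/2) = 238.32800
γ₁ = μ₃/σ³ = -248.7 / 238.32800 ≈ -1.0435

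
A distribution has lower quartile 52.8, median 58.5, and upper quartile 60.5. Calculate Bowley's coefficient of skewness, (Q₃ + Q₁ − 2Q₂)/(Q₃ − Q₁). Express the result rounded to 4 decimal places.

numerator: Q₃ + Q₁ − 2Q₂ = 60.5 + 52.8 − 2×58.5 = -3.7000
denominator: Q₃ − Q₁ = 60.5 − 52.8 = 7.7000
Bowley skewness = -3.7000 / 7.7000 ≈ -0.4805

-0.4805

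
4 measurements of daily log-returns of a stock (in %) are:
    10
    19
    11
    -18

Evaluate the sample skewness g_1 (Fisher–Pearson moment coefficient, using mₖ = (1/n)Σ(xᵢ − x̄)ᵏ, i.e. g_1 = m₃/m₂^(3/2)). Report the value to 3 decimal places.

x̄ = (10 + 19 + 11 - 18) / 4 = 5.5000
deviations (xᵢ − x̄): 4.5000, 13.5000, 5.5000, -23.5000
Σ(xᵢ − x̄)² = 785.0000 ⇒ m₂ = 785.0000/4 = 196.25000
Σ(xᵢ − x̄)³ = -10260.0000 ⇒ m₃ = -10260.0000/4 = -2565.00000
m₂^(3/2) = 196.25000^(1.5) = 2749.25167
g_1 = m₃ / m₂^(3/2) = -2565.00000 / 2749.25167 ≈ -0.933

-0.933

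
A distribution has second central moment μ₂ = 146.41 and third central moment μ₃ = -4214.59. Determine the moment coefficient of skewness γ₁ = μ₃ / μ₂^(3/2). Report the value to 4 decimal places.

σ = √μ₂ = √146.41 = 12.10000
σ³ = μ₂^(3/2) = 1771.56100
γ₁ = μ₃/σ³ = -4214.59 / 1771.56100 ≈ -2.3790

-2.3790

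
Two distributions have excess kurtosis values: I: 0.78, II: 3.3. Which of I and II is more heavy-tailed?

Higher excess kurtosis ⇒ heavier tails relative to the normal distribution.
0.78 vs 3.3: the larger is 3.3, so II has heavier tails.

II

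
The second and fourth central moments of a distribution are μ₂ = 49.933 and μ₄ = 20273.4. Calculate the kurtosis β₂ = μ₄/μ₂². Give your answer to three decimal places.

μ₂² = 49.933² = 2493.30449
μ₄/μ₂² = 20273.4 / 2493.30449 = 8.13114
β₂ ≈ 8.131

8.131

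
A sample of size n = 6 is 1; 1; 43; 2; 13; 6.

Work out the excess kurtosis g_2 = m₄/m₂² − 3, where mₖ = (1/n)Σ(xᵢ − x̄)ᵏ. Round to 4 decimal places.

0.6271

x̄ = 11.0000
Σ(xᵢ − x̄)² = 1334.0000 ⇒ m₂ = 222.33333
Σ(xᵢ − x̄)⁴ = 1075778.0000 ⇒ m₄ = 179296.33333
m₂² = 49432.11111
g_2 = m₄/m₂² − 3 = 3.62712 − 3 ≈ 0.6271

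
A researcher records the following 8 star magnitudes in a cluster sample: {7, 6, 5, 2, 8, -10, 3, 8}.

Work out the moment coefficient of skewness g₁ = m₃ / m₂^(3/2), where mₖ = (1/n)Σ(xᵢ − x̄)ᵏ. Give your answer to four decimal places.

-1.6961

x̄ = (7 + 6 + 5 + 2 + 8 - 10 + 3 + 8) / 8 = 3.6250
deviations (xᵢ − x̄): 3.3750, 2.3750, 1.3750, -1.6250, 4.3750, -13.6250, -0.6250, 4.3750
Σ(xᵢ − x̄)² = 245.8750 ⇒ m₂ = 245.8750/8 = 30.73438
Σ(xᵢ − x̄)³ = -2311.9688 ⇒ m₃ = -2311.9688/8 = -288.99609
m₂^(3/2) = 30.73438^(1.5) = 170.38705
g₁ = m₃ / m₂^(3/2) = -288.99609 / 170.38705 ≈ -1.6961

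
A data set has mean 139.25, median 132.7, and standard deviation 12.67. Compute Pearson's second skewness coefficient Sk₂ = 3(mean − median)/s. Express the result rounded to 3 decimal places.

1.551

Sk₂ = 3(139.25 − 132.7) / 12.67 = 3 × 6.5500 / 12.67
    = 19.6500 / 12.67 ≈ 1.551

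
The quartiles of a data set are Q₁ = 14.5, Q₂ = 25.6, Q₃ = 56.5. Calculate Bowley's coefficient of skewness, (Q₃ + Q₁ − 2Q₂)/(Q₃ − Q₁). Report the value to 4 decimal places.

numerator: Q₃ + Q₁ − 2Q₂ = 56.5 + 14.5 − 2×25.6 = 19.8000
denominator: Q₃ − Q₁ = 56.5 − 14.5 = 42.0000
Bowley skewness = 19.8000 / 42.0000 ≈ 0.4714

0.4714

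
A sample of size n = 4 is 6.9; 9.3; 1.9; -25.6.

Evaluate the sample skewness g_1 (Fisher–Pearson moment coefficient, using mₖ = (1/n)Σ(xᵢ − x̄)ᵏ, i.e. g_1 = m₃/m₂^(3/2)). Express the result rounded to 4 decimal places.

x̄ = (6.9 + 9.3 + 1.9 - 25.6) / 4 = -1.8750
deviations (xᵢ − x̄): 8.7750, 11.1750, 3.7750, -23.7250
Σ(xᵢ − x̄)² = 779.0075 ⇒ m₂ = 779.0075/4 = 194.75188
Σ(xᵢ − x̄)³ = -11229.2066 ⇒ m₃ = -11229.2066/4 = -2807.30166
m₂^(3/2) = 194.75188^(1.5) = 2717.83115
g_1 = m₃ / m₂^(3/2) = -2807.30166 / 2717.83115 ≈ -1.0329

-1.0329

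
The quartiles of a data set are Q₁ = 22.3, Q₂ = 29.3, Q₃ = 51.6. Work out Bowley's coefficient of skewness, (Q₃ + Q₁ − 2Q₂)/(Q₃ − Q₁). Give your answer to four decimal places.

0.5222

numerator: Q₃ + Q₁ − 2Q₂ = 51.6 + 22.3 − 2×29.3 = 15.3000
denominator: Q₃ − Q₁ = 51.6 − 22.3 = 29.3000
Bowley skewness = 15.3000 / 29.3000 ≈ 0.5222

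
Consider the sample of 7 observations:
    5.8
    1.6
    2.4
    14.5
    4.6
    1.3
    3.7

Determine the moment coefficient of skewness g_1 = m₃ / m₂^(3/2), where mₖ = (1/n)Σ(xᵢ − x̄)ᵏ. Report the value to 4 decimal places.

1.5353

x̄ = (5.8 + 1.6 + 2.4 + 14.5 + 4.6 + 1.3 + 3.7) / 7 = 4.8429
deviations (xᵢ − x̄): 0.9571, -3.2429, -2.4429, 9.6571, -0.2429, -3.5429, -1.1429
Σ(xᵢ − x̄)² = 124.5771 ⇒ m₂ = 124.5771/7 = 17.79673
Σ(xᵢ − x̄)³ = 806.8494 ⇒ m₃ = 806.8494/7 = 115.26420
m₂^(3/2) = 17.79673^(1.5) = 75.07762
g_1 = m₃ / m₂^(3/2) = 115.26420 / 75.07762 ≈ 1.5353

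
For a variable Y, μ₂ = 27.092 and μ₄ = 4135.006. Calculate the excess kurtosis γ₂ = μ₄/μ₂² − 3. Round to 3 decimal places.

μ₂² = 27.092² = 733.97646
μ₄/μ₂² = 4135.006 / 733.97646 = 5.63370
γ₂ = 5.63370 − 3 ≈ 2.634

2.634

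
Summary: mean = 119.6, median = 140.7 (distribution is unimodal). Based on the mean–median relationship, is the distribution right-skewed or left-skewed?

mean − median = 119.6 − 140.7 = -21.1
mean < median ⇒ the longer tail is on the left ⇒ left-skewed (negatively skewed).

left-skewed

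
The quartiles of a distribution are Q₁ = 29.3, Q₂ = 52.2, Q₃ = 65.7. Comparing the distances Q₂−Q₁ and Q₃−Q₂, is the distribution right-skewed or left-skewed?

Q₂ − Q₁ = 22.9;  Q₃ − Q₂ = 13.5
Q₂ − Q₁ > Q₃ − Q₂ ⇒ the lower half is more spread out ⇒ left-skewed.

left-skewed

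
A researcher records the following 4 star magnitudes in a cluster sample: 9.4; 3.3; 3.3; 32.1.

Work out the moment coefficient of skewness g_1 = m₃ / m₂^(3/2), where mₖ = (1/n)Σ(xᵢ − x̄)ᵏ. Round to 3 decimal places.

x̄ = (9.4 + 3.3 + 3.3 + 32.1) / 4 = 12.0250
deviations (xᵢ − x̄): -2.6250, -8.7250, -8.7250, 20.0750
Σ(xᵢ − x̄)² = 562.1475 ⇒ m₂ = 562.1475/4 = 140.53688
Σ(xᵢ − x̄)³ = 6743.8579 ⇒ m₃ = 6743.8579/4 = 1685.96447
m₂^(3/2) = 140.53688^(1.5) = 1666.04005
g_1 = m₃ / m₂^(3/2) = 1685.96447 / 1666.04005 ≈ 1.012

1.012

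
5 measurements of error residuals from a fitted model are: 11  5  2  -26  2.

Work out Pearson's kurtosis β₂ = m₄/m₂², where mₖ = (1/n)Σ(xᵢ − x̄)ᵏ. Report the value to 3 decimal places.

2.970

x̄ = -1.2000
Σ(xᵢ − x̄)² = 822.8000 ⇒ m₂ = 164.56000
Σ(xᵢ − x̄)⁴ = 402114.8960 ⇒ m₄ = 80422.97920
m₂² = 27079.99360
β₂ = m₄/m₂² = 80422.97920 / 27079.99360 ≈ 2.970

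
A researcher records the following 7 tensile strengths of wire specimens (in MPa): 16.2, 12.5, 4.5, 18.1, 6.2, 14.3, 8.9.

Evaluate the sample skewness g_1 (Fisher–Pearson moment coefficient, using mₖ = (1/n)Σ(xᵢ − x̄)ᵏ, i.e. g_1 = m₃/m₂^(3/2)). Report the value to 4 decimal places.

-0.1444

x̄ = (16.2 + 12.5 + 4.5 + 18.1 + 6.2 + 14.3 + 8.9) / 7 = 11.5286
deviations (xᵢ − x̄): 4.6714, 0.9714, -7.0286, 6.5714, -5.3286, 2.7714, -2.6286
Σ(xᵢ − x̄)² = 158.3343 ⇒ m₂ = 158.3343/7 = 22.61918
Σ(xᵢ − x̄)³ = -108.7537 ⇒ m₃ = -108.7537/7 = -15.53624
m₂^(3/2) = 22.61918^(1.5) = 107.57600
g_1 = m₃ / m₂^(3/2) = -15.53624 / 107.57600 ≈ -0.1444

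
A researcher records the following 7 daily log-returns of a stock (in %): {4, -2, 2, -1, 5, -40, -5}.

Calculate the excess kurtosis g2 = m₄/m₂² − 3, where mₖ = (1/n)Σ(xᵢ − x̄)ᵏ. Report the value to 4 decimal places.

1.7146

x̄ = -5.2857
Σ(xᵢ − x̄)² = 1479.4286 ⇒ m₂ = 211.34694
Σ(xᵢ − x̄)⁴ = 1474120.7580 ⇒ m₄ = 210588.67972
m₂² = 44667.52853
g2 = m₄/m₂² − 3 = 4.71458 − 3 ≈ 1.7146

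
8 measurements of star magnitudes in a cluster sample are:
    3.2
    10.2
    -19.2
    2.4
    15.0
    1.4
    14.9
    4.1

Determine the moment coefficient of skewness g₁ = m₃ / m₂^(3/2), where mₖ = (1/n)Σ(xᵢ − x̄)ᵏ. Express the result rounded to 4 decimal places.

-1.1482

x̄ = (3.2 + 10.2 - 19.2 + 2.4 + 15.0 + 1.4 + 14.9 + 4.1) / 8 = 4.0000
deviations (xᵢ − x̄): -0.8000, 6.2000, -23.2000, -1.6000, 11.0000, -2.6000, 10.9000, 0.1000
Σ(xᵢ − x̄)² = 826.4600 ⇒ m₂ = 826.4600/8 = 103.30750
Σ(xᵢ − x̄)³ = -9644.9940 ⇒ m₃ = -9644.9940/8 = -1205.62425
m₂^(3/2) = 103.30750^(1.5) = 1050.02050
g₁ = m₃ / m₂^(3/2) = -1205.62425 / 1050.02050 ≈ -1.1482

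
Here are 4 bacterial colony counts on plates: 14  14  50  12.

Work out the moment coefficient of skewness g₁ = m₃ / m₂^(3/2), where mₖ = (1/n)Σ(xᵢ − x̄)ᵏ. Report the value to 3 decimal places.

1.145

x̄ = (14 + 14 + 50 + 12) / 4 = 22.5000
deviations (xᵢ − x̄): -8.5000, -8.5000, 27.5000, -10.5000
Σ(xᵢ − x̄)² = 1011.0000 ⇒ m₂ = 1011.0000/4 = 252.75000
Σ(xᵢ − x̄)³ = 18411.0000 ⇒ m₃ = 18411.0000/4 = 4602.75000
m₂^(3/2) = 252.75000^(1.5) = 4018.24808
g₁ = m₃ / m₂^(3/2) = 4602.75000 / 4018.24808 ≈ 1.145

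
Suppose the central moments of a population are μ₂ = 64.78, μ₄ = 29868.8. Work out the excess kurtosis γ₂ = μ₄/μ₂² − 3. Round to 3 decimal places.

4.118

μ₂² = 64.78² = 4196.44840
μ₄/μ₂² = 29868.8 / 4196.44840 = 7.11764
γ₂ = 7.11764 − 3 ≈ 4.118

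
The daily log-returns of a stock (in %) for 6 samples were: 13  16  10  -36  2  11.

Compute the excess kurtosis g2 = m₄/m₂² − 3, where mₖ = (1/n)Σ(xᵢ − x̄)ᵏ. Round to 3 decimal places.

0.786

x̄ = 2.6667
Σ(xᵢ − x̄)² = 1903.3333 ⇒ m₂ = 317.22222
Σ(xᵢ − x̄)⁴ = 2286078.4444 ⇒ m₄ = 381013.07407
m₂² = 100629.93827
g2 = m₄/m₂² − 3 = 3.78628 − 3 ≈ 0.786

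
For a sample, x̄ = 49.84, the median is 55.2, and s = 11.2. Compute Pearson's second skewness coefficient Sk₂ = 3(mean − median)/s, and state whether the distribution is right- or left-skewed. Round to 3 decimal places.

-1.436, left-skewed

Sk₂ = 3(49.84 − 55.2) / 11.2 = 3 × -5.3600 / 11.2
    = -16.0800 / 11.2 ≈ -1.436
Sk₂ < 0 ⇒ mean < median ⇒ left-skewed (negative skew).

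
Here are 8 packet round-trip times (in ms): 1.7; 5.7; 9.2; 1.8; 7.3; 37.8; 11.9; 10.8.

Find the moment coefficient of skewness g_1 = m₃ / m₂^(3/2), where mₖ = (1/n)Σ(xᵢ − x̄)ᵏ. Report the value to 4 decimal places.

x̄ = (1.7 + 5.7 + 9.2 + 1.8 + 7.3 + 37.8 + 11.9 + 10.8) / 8 = 10.7750
deviations (xᵢ − x̄): -9.0750, -5.0750, -1.5750, -8.9750, -3.4750, 27.0250, 1.1250, 0.0250
Σ(xᵢ − x̄)² = 934.8350 ⇒ m₂ = 934.8350/8 = 116.85437
Σ(xᵢ − x̄)³ = 18092.2508 ⇒ m₃ = 18092.2508/8 = 2261.53134
m₂^(3/2) = 116.85437^(1.5) = 1263.18647
g_1 = m₃ / m₂^(3/2) = 2261.53134 / 1263.18647 ≈ 1.7903

1.7903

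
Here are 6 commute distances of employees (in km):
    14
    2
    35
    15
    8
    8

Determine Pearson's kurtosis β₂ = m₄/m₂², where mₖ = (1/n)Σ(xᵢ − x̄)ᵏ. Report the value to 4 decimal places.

x̄ = 13.6667
Σ(xᵢ − x̄)² = 657.3333 ⇒ m₂ = 109.55556
Σ(xᵢ − x̄)⁴ = 227717.7778 ⇒ m₄ = 37952.96296
m₂² = 12002.41975
β₂ = m₄/m₂² = 37952.96296 / 12002.41975 ≈ 3.1621

3.1621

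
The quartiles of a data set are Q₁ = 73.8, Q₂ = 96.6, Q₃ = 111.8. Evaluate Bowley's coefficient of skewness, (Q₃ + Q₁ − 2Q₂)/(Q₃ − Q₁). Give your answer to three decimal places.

-0.200

numerator: Q₃ + Q₁ − 2Q₂ = 111.8 + 73.8 − 2×96.6 = -7.6000
denominator: Q₃ − Q₁ = 111.8 − 73.8 = 38.0000
Bowley skewness = -7.6000 / 38.0000 ≈ -0.200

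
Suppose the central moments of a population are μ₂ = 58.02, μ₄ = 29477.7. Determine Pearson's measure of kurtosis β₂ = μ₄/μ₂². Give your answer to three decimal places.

μ₂² = 58.02² = 3366.32040
μ₄/μ₂² = 29477.7 / 3366.32040 = 8.75665
β₂ ≈ 8.757

8.757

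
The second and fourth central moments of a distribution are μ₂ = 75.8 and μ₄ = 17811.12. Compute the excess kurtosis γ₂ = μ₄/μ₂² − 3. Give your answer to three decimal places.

0.100

μ₂² = 75.8² = 5745.64000
μ₄/μ₂² = 17811.12 / 5745.64000 = 3.09994
γ₂ = 3.09994 − 3 ≈ 0.100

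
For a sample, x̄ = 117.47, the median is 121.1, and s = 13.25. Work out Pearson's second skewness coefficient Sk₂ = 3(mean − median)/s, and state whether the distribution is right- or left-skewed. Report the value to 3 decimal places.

Sk₂ = 3(117.47 − 121.1) / 13.25 = 3 × -3.6300 / 13.25
    = -10.8900 / 13.25 ≈ -0.822
Sk₂ < 0 ⇒ mean < median ⇒ left-skewed (negative skew).

-0.822, left-skewed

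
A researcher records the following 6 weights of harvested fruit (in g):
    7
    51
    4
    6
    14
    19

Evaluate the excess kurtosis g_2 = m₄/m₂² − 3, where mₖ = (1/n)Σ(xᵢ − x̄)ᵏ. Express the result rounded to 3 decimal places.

x̄ = 16.8333
Σ(xᵢ − x̄)² = 1558.8333 ⇒ m₂ = 259.80556
Σ(xᵢ − x̄)⁴ = 1413066.1528 ⇒ m₄ = 235511.02546
m₂² = 67498.92670
g_2 = m₄/m₂² − 3 = 3.48911 − 3 ≈ 0.489

0.489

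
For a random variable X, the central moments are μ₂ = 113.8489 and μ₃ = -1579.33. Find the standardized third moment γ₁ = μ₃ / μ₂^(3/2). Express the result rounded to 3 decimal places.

-1.300

σ = √μ₂ = √113.8489 = 10.67000
σ³ = μ₂^(3/2) = 1214.76776
γ₁ = μ₃/σ³ = -1579.33 / 1214.76776 ≈ -1.300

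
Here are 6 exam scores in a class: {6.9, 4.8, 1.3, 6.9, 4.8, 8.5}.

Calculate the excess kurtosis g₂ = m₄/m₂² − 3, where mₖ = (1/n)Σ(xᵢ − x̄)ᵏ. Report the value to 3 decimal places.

-0.549

x̄ = 5.5333
Σ(xᵢ − x̄)² = 31.5333 ⇒ m₂ = 5.25556
Σ(xᵢ − x̄)⁴ = 406.1814 ⇒ m₄ = 67.69690
m₂² = 27.62086
g₂ = m₄/m₂² − 3 = 2.45093 − 3 ≈ -0.549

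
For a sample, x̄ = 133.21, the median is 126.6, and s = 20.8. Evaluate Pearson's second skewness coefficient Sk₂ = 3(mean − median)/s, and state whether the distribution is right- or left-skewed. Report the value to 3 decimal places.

Sk₂ = 3(133.21 − 126.6) / 20.8 = 3 × 6.6100 / 20.8
    = 19.8300 / 20.8 ≈ 0.953
Sk₂ > 0 ⇒ mean > median ⇒ right-skewed (positive skew).

0.953, right-skewed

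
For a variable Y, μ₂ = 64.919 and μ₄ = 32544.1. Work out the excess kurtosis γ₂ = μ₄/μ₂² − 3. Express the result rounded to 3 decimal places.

μ₂² = 64.919² = 4214.47656
μ₄/μ₂² = 32544.1 / 4214.47656 = 7.72198
γ₂ = 7.72198 − 3 ≈ 4.722

4.722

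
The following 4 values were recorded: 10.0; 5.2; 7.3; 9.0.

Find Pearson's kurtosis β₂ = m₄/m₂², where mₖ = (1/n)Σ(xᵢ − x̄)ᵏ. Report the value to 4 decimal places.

x̄ = 7.8750
Σ(xᵢ − x̄)² = 13.2675 ⇒ m₂ = 3.31687
Σ(xᵢ − x̄)⁴ = 73.3050 ⇒ m₄ = 18.32624
m₂² = 11.00166
β₂ = m₄/m₂² = 18.32624 / 11.00166 ≈ 1.6658

1.6658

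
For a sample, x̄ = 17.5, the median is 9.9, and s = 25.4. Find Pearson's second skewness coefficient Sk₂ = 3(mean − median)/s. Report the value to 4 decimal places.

0.8976

Sk₂ = 3(17.5 − 9.9) / 25.4 = 3 × 7.6000 / 25.4
    = 22.8000 / 25.4 ≈ 0.8976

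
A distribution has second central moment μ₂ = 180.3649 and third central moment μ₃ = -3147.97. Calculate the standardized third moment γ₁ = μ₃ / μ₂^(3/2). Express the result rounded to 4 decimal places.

σ = √μ₂ = √180.3649 = 13.43000
σ³ = μ₂^(3/2) = 2422.30061
γ₁ = μ₃/σ³ = -3147.97 / 2422.30061 ≈ -1.2996

-1.2996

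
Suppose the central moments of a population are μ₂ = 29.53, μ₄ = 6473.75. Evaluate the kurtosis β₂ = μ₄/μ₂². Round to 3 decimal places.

7.424

μ₂² = 29.53² = 872.02090
μ₄/μ₂² = 6473.75 / 872.02090 = 7.42385
β₂ ≈ 7.424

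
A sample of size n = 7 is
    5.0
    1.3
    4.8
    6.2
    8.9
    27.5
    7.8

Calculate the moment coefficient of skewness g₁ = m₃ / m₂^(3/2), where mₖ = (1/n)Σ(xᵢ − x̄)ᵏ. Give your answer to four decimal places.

1.6956

x̄ = (5.0 + 1.3 + 4.8 + 6.2 + 8.9 + 27.5 + 7.8) / 7 = 8.7857
deviations (xᵢ − x̄): -3.7857, -7.4857, -3.9857, -2.5857, 0.1143, 18.7143, -0.9857
Σ(xᵢ − x̄)² = 444.1486 ⇒ m₂ = 444.1486/7 = 63.44980
Σ(xᵢ − x̄)³ = 5998.9160 ⇒ m₃ = 5998.9160/7 = 856.98799
m₂^(3/2) = 63.44980^(1.5) = 505.41176
g₁ = m₃ / m₂^(3/2) = 856.98799 / 505.41176 ≈ 1.6956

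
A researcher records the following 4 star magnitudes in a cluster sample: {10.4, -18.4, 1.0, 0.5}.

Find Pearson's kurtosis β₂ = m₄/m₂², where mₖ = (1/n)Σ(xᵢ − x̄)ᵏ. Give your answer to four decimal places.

x̄ = -1.6250
Σ(xᵢ − x̄)² = 437.4075 ⇒ m₂ = 109.35187
Σ(xᵢ − x̄)⁴ = 100163.5241 ⇒ m₄ = 25040.88102
m₂² = 11957.83257
β₂ = m₄/m₂² = 25040.88102 / 11957.83257 ≈ 2.0941

2.0941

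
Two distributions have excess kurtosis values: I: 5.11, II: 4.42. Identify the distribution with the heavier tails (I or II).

I

Higher excess kurtosis ⇒ heavier tails relative to the normal distribution.
5.11 vs 4.42: the larger is 5.11, so I has heavier tails.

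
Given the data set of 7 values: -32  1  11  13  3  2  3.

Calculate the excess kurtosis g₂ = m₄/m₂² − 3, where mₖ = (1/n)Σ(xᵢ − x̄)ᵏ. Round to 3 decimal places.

1.343

x̄ = 0.1429
Σ(xᵢ − x̄)² = 1336.8571 ⇒ m₂ = 190.97959
Σ(xᵢ − x̄)⁴ = 1108793.2770 ⇒ m₄ = 158399.03957
m₂² = 36473.20450
g₂ = m₄/m₂² − 3 = 4.34289 − 3 ≈ 1.343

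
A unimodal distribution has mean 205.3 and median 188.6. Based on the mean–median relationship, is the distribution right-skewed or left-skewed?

mean − median = 205.3 − 188.6 = 16.7
mean > median ⇒ the longer tail is on the right ⇒ right-skewed (positively skewed).

right-skewed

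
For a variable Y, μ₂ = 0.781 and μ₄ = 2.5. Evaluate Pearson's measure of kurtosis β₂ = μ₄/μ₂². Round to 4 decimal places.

4.0986

μ₂² = 0.781² = 0.60996
μ₄/μ₂² = 2.5 / 0.60996 = 4.09862
β₂ ≈ 4.0986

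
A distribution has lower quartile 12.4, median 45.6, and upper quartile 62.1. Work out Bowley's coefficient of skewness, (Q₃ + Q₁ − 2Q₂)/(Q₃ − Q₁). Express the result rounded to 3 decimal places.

numerator: Q₃ + Q₁ − 2Q₂ = 62.1 + 12.4 − 2×45.6 = -16.7000
denominator: Q₃ − Q₁ = 62.1 − 12.4 = 49.7000
Bowley skewness = -16.7000 / 49.7000 ≈ -0.336

-0.336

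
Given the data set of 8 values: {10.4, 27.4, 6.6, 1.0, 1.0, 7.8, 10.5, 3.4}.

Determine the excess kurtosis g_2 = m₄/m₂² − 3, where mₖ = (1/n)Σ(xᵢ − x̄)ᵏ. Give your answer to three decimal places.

x̄ = 8.5125
Σ(xᵢ − x̄)² = 507.4288 ⇒ m₂ = 63.42859
Σ(xᵢ − x̄)⁴ = 134357.2830 ⇒ m₄ = 16794.66037
m₂² = 4023.18651
g_2 = m₄/m₂² − 3 = 4.17447 − 3 ≈ 1.174

1.174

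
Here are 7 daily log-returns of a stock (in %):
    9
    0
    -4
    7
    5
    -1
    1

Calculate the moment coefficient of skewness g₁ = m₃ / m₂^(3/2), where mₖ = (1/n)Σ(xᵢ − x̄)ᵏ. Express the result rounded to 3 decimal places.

0.128

x̄ = (9 + 0 - 4 + 7 + 5 - 1 + 1) / 7 = 2.4286
deviations (xᵢ − x̄): 6.5714, -2.4286, -6.4286, 4.5714, 2.5714, -3.4286, -1.4286
Σ(xᵢ − x̄)² = 131.7143 ⇒ m₂ = 131.7143/7 = 18.81633
Σ(xᵢ − x̄)³ = 73.1020 ⇒ m₃ = 73.1020/7 = 10.44315
m₂^(3/2) = 18.81633^(1.5) = 81.62107
g₁ = m₃ / m₂^(3/2) = 10.44315 / 81.62107 ≈ 0.128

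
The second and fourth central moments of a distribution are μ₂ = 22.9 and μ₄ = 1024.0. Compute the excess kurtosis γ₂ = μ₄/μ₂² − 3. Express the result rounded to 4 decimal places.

-1.0473

μ₂² = 22.9² = 524.41000
μ₄/μ₂² = 1024.0 / 524.41000 = 1.95267
γ₂ = 1.95267 − 3 ≈ -1.0473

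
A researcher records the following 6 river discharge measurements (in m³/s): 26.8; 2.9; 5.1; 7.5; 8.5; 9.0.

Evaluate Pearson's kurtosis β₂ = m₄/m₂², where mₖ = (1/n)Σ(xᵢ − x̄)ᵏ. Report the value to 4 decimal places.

3.7320

x̄ = 9.9667
Σ(xᵢ − x̄)² = 366.1533 ⇒ m₂ = 61.02556
Σ(xᵢ − x̄)⁴ = 83390.7748 ⇒ m₄ = 13898.46246
m₂² = 3724.11843
β₂ = m₄/m₂² = 13898.46246 / 3724.11843 ≈ 3.7320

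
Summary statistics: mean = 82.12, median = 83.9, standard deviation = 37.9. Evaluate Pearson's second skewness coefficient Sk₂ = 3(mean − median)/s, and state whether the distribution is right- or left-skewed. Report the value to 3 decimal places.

Sk₂ = 3(82.12 − 83.9) / 37.9 = 3 × -1.7800 / 37.9
    = -5.3400 / 37.9 ≈ -0.141
Sk₂ < 0 ⇒ mean < median ⇒ left-skewed (negative skew).

-0.141, left-skewed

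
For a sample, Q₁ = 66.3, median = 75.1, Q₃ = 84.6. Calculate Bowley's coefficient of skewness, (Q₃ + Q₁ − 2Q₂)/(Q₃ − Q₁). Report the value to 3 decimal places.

0.038

numerator: Q₃ + Q₁ − 2Q₂ = 84.6 + 66.3 − 2×75.1 = 0.7000
denominator: Q₃ − Q₁ = 84.6 − 66.3 = 18.3000
Bowley skewness = 0.7000 / 18.3000 ≈ 0.038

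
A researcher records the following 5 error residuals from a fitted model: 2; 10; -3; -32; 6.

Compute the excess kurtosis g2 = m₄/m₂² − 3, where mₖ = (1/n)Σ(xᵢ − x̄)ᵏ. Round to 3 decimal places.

-0.146

x̄ = -3.4000
Σ(xᵢ − x̄)² = 1115.2000 ⇒ m₂ = 223.04000
Σ(xᵢ − x̄)⁴ = 709958.1760 ⇒ m₄ = 141991.63520
m₂² = 49746.84160
g2 = m₄/m₂² − 3 = 2.85428 − 3 ≈ -0.146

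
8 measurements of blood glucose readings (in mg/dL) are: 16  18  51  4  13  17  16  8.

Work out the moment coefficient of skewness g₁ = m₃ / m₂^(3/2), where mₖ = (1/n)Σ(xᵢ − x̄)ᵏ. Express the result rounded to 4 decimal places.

1.7243

x̄ = (16 + 18 + 51 + 4 + 13 + 17 + 16 + 8) / 8 = 17.8750
deviations (xᵢ − x̄): -1.8750, 0.1250, 33.1250, -13.8750, -4.8750, -0.8750, -1.8750, -9.8750
Σ(xᵢ − x̄)² = 1418.8750 ⇒ m₂ = 1418.8750/8 = 177.35938
Σ(xᵢ − x̄)³ = 32583.0938 ⇒ m₃ = 32583.0938/8 = 4072.88672
m₂^(3/2) = 177.35938^(1.5) = 2362.00724
g₁ = m₃ / m₂^(3/2) = 4072.88672 / 2362.00724 ≈ 1.7243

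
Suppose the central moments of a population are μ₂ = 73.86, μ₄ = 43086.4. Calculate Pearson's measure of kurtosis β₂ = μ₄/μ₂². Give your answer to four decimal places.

7.8981

μ₂² = 73.86² = 5455.29960
μ₄/μ₂² = 43086.4 / 5455.29960 = 7.89808
β₂ ≈ 7.8981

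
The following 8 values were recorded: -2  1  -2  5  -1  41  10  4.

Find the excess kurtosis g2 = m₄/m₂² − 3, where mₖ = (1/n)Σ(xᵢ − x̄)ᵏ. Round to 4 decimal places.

2.2277

x̄ = 7.0000
Σ(xᵢ − x̄)² = 1440.0000 ⇒ m₂ = 180.00000
Σ(xᵢ − x̄)⁴ = 1355028.0000 ⇒ m₄ = 169378.50000
m₂² = 32400.00000
g2 = m₄/m₂² − 3 = 5.22773 − 3 ≈ 2.2277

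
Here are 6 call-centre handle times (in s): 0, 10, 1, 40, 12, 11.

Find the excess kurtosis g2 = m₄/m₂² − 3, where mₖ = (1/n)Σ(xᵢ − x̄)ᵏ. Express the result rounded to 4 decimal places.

x̄ = 12.3333
Σ(xᵢ − x̄)² = 1053.3333 ⇒ m₂ = 175.55556
Σ(xᵢ − x̄)⁴ = 625573.7778 ⇒ m₄ = 104262.29630
m₂² = 30819.75309
g2 = m₄/m₂² − 3 = 3.38297 − 3 ≈ 0.3830

0.3830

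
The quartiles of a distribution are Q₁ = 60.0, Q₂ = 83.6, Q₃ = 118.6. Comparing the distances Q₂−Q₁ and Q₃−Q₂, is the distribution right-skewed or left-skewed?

right-skewed

Q₂ − Q₁ = 23.6;  Q₃ − Q₂ = 35.0
Q₃ − Q₂ > Q₂ − Q₁ ⇒ the upper half is more spread out ⇒ right-skewed.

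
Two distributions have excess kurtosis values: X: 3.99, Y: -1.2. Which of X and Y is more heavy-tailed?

X

Higher excess kurtosis ⇒ heavier tails relative to the normal distribution.
3.99 vs -1.2: the larger is 3.99, so X has heavier tails. (X is leptokurtic — heavier-than-normal tails; the other is platykurtic.)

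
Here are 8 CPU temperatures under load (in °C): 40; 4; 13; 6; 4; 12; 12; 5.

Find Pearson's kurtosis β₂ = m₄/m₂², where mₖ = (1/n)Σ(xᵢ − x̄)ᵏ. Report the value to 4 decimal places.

5.0325

x̄ = 12.0000
Σ(xᵢ − x̄)² = 998.0000 ⇒ m₂ = 124.75000
Σ(xᵢ − x̄)⁴ = 626546.0000 ⇒ m₄ = 78318.25000
m₂² = 15562.56250
β₂ = m₄/m₂² = 78318.25000 / 15562.56250 ≈ 5.0325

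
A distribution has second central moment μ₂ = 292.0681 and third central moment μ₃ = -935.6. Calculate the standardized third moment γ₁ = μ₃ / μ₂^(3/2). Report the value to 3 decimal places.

σ = √μ₂ = √292.0681 = 17.09000
σ³ = μ₂^(3/2) = 4991.44383
γ₁ = μ₃/σ³ = -935.6 / 4991.44383 ≈ -0.187

-0.187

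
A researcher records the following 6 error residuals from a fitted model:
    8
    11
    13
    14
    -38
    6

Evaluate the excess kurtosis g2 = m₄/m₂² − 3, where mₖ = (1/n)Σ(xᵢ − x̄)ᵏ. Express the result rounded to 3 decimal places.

x̄ = 2.3333
Σ(xᵢ − x̄)² = 1997.3333 ⇒ m₂ = 332.88889
Σ(xᵢ − x̄)⁴ = 2684731.1111 ⇒ m₄ = 447455.18519
m₂² = 110815.01235
g2 = m₄/m₂² − 3 = 4.03786 − 3 ≈ 1.038

1.038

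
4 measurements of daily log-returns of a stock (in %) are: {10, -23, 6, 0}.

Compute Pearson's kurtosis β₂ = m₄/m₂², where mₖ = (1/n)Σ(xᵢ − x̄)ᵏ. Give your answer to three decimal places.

2.127

x̄ = -1.7500
Σ(xᵢ − x̄)² = 652.7500 ⇒ m₂ = 163.18750
Σ(xᵢ − x̄)⁴ = 226586.8281 ⇒ m₄ = 56646.70703
m₂² = 26630.16016
β₂ = m₄/m₂² = 56646.70703 / 26630.16016 ≈ 2.127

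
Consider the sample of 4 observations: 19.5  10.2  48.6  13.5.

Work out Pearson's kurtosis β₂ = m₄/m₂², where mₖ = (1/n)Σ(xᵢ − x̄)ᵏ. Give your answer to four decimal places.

2.2008

x̄ = 22.9500
Σ(xᵢ − x̄)² = 921.6900 ⇒ m₂ = 230.42250
Σ(xᵢ − x̄)⁴ = 467405.1884 ⇒ m₄ = 116851.29711
m₂² = 53094.52851
β₂ = m₄/m₂² = 116851.29711 / 53094.52851 ≈ 2.2008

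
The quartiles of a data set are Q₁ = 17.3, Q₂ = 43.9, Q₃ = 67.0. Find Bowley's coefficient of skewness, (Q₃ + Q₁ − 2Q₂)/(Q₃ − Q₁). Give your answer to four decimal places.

-0.0704

numerator: Q₃ + Q₁ − 2Q₂ = 67.0 + 17.3 − 2×43.9 = -3.5000
denominator: Q₃ − Q₁ = 67.0 − 17.3 = 49.7000
Bowley skewness = -3.5000 / 49.7000 ≈ -0.0704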